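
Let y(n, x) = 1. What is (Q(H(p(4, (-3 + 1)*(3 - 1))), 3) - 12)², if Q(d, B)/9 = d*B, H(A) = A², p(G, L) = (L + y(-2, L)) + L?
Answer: 1718721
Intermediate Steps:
p(G, L) = 1 + 2*L (p(G, L) = (L + 1) + L = (1 + L) + L = 1 + 2*L)
Q(d, B) = 9*B*d (Q(d, B) = 9*(d*B) = 9*(B*d) = 9*B*d)
(Q(H(p(4, (-3 + 1)*(3 - 1))), 3) - 12)² = (9*3*(1 + 2*((-3 + 1)*(3 - 1)))² - 12)² = (9*3*(1 + 2*(-2*2))² - 12)² = (9*3*(1 + 2*(-4))² - 12)² = (9*3*(1 - 8)² - 12)² = (9*3*(-7)² - 12)² = (9*3*49 - 12)² = (1323 - 12)² = 1311² = 1718721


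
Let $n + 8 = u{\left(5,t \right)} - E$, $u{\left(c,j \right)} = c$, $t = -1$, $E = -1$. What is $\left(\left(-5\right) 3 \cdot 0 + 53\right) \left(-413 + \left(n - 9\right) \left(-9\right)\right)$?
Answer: $-16642$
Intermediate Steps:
$n = -2$ ($n = -8 + \left(5 - -1\right) = -8 + \left(5 + 1\right) = -8 + 6 = -2$)
$\left(\left(-5\right) 3 \cdot 0 + 53\right) \left(-413 + \left(n - 9\right) \left(-9\right)\right) = \left(\left(-5\right) 3 \cdot 0 + 53\right) \left(-413 + \left(-2 - 9\right) \left(-9\right)\right) = \left(\left(-15\right) 0 + 53\right) \left(-413 - -99\right) = \left(0 + 53\right) \left(-413 + 99\right) = 53 \left(-314\right) = -16642$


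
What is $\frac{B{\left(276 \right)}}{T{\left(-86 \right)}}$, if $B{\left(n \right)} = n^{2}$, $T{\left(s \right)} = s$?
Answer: $- \frac{38088}{43} \approx -885.77$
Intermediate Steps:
$\frac{B{\left(276 \right)}}{T{\left(-86 \right)}} = \frac{276^{2}}{-86} = 76176 \left(- \frac{1}{86}\right) = - \frac{38088}{43}$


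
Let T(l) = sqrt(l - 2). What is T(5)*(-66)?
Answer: -66*sqrt(3) ≈ -114.32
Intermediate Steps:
T(l) = sqrt(-2 + l)
T(5)*(-66) = sqrt(-2 + 5)*(-66) = sqrt(3)*(-66) = -66*sqrt(3)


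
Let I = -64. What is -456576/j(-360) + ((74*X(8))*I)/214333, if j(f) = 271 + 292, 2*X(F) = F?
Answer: -97869969280/120669479 ≈ -811.06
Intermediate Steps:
X(F) = F/2
j(f) = 563
-456576/j(-360) + ((74*X(8))*I)/214333 = -456576/563 + ((74*((½)*8))*(-64))/214333 = -456576*1/563 + ((74*4)*(-64))*(1/214333) = -456576/563 + (296*(-64))*(1/214333) = -456576/563 - 18944*1/214333 = -456576/563 - 18944/214333 = -97869969280/120669479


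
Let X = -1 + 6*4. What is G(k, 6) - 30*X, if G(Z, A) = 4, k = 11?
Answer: -686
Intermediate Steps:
X = 23 (X = -1 + 24 = 23)
G(k, 6) - 30*X = 4 - 30*23 = 4 - 690 = -686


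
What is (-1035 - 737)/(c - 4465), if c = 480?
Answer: 1772/3985 ≈ 0.44467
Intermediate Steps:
(-1035 - 737)/(c - 4465) = (-1035 - 737)/(480 - 4465) = -1772/(-3985) = -1772*(-1/3985) = 1772/3985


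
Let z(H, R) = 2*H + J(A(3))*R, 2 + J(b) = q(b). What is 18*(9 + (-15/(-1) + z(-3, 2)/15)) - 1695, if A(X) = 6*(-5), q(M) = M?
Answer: -1347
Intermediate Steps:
A(X) = -30
J(b) = -2 + b
z(H, R) = -32*R + 2*H (z(H, R) = 2*H + (-2 - 30)*R = 2*H - 32*R = -32*R + 2*H)
18*(9 + (-15/(-1) + z(-3, 2)/15)) - 1695 = 18*(9 + (-15/(-1) + (-32*2 + 2*(-3))/15)) - 1695 = 18*(9 + (-15*(-1) + (-64 - 6)*(1/15))) - 1695 = 18*(9 + (15 - 70*1/15)) - 1695 = 18*(9 + (15 - 14/3)) - 1695 = 18*(9 + 31/3) - 1695 = 18*(58/3) - 1695 = 348 - 1695 = -1347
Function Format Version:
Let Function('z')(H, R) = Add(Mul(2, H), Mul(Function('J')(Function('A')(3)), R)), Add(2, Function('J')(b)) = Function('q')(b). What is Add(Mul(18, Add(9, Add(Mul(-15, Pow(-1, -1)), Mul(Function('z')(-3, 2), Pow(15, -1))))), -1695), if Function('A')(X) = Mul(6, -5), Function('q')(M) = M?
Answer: -1347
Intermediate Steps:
Function('A')(X) = -30
Function('J')(b) = Add(-2, b)
Function('z')(H, R) = Add(Mul(-32, R), Mul(2, H)) (Function('z')(H, R) = Add(Mul(2, H), Mul(Add(-2, -30), R)) = Add(Mul(2, H), Mul(-32, R)) = Add(Mul(-32, R), Mul(2, H)))
Add(Mul(18, Add(9, Add(Mul(-15, Pow(-1, -1)), Mul(Function('z')(-3, 2), Pow(15, -1))))), -1695) = Add(Mul(18, Add(9, Add(Mul(-15, Pow(-1, -1)), Mul(Add(Mul(-32, 2), Mul(2, -3)), Pow(15, -1))))), -1695) = Add(Mul(18, Add(9, Add(Mul(-15, -1), Mul(Add(-64, -6), Rational(1, 15))))), -1695) = Add(Mul(18, Add(9, Add(15, Mul(-70, Rational(1, 15))))), -1695) = Add(Mul(18, Add(9, Add(15, Rational(-14, 3)))), -1695) = Add(Mul(18, Add(9, Rational(31, 3))), -1695) = Add(Mul(18, Rational(58, 3)), -1695) = Add(348, -1695) = -1347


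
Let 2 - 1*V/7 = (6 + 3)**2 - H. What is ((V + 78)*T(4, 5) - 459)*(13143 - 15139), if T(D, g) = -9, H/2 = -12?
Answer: -10634688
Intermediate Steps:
H = -24 (H = 2*(-12) = -24)
V = -721 (V = 14 - 7*((6 + 3)**2 - 1*(-24)) = 14 - 7*(9**2 + 24) = 14 - 7*(81 + 24) = 14 - 7*105 = 14 - 735 = -721)
((V + 78)*T(4, 5) - 459)*(13143 - 15139) = ((-721 + 78)*(-9) - 459)*(13143 - 15139) = (-643*(-9) - 459)*(-1996) = (5787 - 459)*(-1996) = 5328*(-1996) = -10634688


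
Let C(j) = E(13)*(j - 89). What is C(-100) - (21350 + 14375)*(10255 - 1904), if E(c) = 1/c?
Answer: -3878413364/13 ≈ -2.9834e+8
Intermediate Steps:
C(j) = -89/13 + j/13 (C(j) = (j - 89)/13 = (-89 + j)/13 = -89/13 + j/13)
C(-100) - (21350 + 14375)*(10255 - 1904) = (-89/13 + (1/13)*(-100)) - (21350 + 14375)*(10255 - 1904) = (-89/13 - 100/13) - 35725*8351 = -189/13 - 1*298339475 = -189/13 - 298339475 = -3878413364/13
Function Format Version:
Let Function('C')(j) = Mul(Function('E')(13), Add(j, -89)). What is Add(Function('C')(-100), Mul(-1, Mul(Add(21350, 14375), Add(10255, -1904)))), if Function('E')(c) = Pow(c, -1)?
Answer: Rational(-3878413364, 13) ≈ -2.9834e+8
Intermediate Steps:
Function('C')(j) = Add(Rational(-89, 13), Mul(Rational(1, 13), j)) (Function('C')(j) = Mul(Pow(13, -1), Add(j, -89)) = Mul(Rational(1, 13), Add(-89, j)) = Add(Rational(-89, 13), Mul(Rational(1, 13), j)))
Add(Function('C')(-100), Mul(-1, Mul(Add(21350, 14375), Add(10255, -1904)))) = Add(Add(Rational(-89, 13), Mul(Rational(1, 13), -100)), Mul(-1, Mul(Add(21350, 14375), Add(10255, -1904)))) = Add(Add(Rational(-89, 13), Rational(-100, 13)), Mul(-1, Mul(35725, 8351))) = Add(Rational(-189, 13), Mul(-1, 298339475)) = Add(Rational(-189, 13), -298339475) = Rational(-3878413364, 13)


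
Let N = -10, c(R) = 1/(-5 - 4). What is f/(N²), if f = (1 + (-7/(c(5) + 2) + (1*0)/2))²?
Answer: 529/7225 ≈ 0.073218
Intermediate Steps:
c(R) = -⅑ (c(R) = 1/(-9) = -⅑)
f = 2116/289 (f = (1 + (-7/(-⅑ + 2) + (1*0)/2))² = (1 + (-7/17/9 + 0*(½)))² = (1 + (-7*9/17 + 0))² = (1 + (-63/17 + 0))² = (1 - 63/17)² = (-46/17)² = 2116/289 ≈ 7.3218)
f/(N²) = 2116/(289*((-10)²)) = (2116/289)/100 = (2116/289)*(1/100) = 529/7225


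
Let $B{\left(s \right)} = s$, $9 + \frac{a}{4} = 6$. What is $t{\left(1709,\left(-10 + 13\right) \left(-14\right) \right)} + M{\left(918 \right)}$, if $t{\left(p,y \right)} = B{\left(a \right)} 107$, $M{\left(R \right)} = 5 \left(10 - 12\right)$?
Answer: $-1294$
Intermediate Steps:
$a = -12$ ($a = -36 + 4 \cdot 6 = -36 + 24 = -12$)
$M{\left(R \right)} = -10$ ($M{\left(R \right)} = 5 \left(10 - 12\right) = 5 \left(-2\right) = -10$)
$t{\left(p,y \right)} = -1284$ ($t{\left(p,y \right)} = \left(-12\right) 107 = -1284$)
$t{\left(1709,\left(-10 + 13\right) \left(-14\right) \right)} + M{\left(918 \right)} = -1284 - 10 = -1294$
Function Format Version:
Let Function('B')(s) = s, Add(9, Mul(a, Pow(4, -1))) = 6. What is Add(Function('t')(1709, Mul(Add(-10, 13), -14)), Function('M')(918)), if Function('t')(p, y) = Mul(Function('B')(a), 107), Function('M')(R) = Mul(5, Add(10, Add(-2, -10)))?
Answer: -1294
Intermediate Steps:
a = -12 (a = Add(-36, Mul(4, 6)) = Add(-36, 24) = -12)
Function('M')(R) = -10 (Function('M')(R) = Mul(5, Add(10, -12)) = Mul(5, -2) = -10)
Function('t')(p, y) = -1284 (Function('t')(p, y) = Mul(-12, 107) = -1284)
Add(Function('t')(1709, Mul(Add(-10, 13), -14)), Function('M')(918)) = Add(-1284, -10) = -1294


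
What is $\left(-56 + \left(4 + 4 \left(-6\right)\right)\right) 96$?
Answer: $-7296$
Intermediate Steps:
$\left(-56 + \left(4 + 4 \left(-6\right)\right)\right) 96 = \left(-56 + \left(4 - 24\right)\right) 96 = \left(-56 - 20\right) 96 = \left(-76\right) 96 = -7296$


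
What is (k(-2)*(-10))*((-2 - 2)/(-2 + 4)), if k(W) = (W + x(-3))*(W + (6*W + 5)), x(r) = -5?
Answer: 1260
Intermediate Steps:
k(W) = (-5 + W)*(5 + 7*W) (k(W) = (W - 5)*(W + (6*W + 5)) = (-5 + W)*(W + (5 + 6*W)) = (-5 + W)*(5 + 7*W))
(k(-2)*(-10))*((-2 - 2)/(-2 + 4)) = ((-25 - 30*(-2) + 7*(-2)**2)*(-10))*((-2 - 2)/(-2 + 4)) = ((-25 + 60 + 7*4)*(-10))*(-4/2) = ((-25 + 60 + 28)*(-10))*(-4*1/2) = (63*(-10))*(-2) = -630*(-2) = 1260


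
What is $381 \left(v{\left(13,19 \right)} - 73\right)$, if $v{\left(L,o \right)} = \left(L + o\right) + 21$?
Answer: $-7620$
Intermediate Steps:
$v{\left(L,o \right)} = 21 + L + o$
$381 \left(v{\left(13,19 \right)} - 73\right) = 381 \left(\left(21 + 13 + 19\right) - 73\right) = 381 \left(53 - 73\right) = 381 \left(-20\right) = -7620$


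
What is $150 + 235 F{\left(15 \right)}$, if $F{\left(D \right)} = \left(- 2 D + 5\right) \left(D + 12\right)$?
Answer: $-158475$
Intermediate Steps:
$F{\left(D \right)} = \left(5 - 2 D\right) \left(12 + D\right)$
$150 + 235 F{\left(15 \right)} = 150 + 235 \left(60 - 285 - 2 \cdot 15^{2}\right) = 150 + 235 \left(60 - 285 - 450\right) = 150 + 235 \left(-675\right) = 150 - 158625 = -158475$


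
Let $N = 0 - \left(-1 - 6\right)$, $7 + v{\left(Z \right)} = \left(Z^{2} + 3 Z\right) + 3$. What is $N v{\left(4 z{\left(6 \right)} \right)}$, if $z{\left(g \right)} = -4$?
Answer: $1428$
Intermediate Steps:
$v{\left(Z \right)} = -4 + Z^{2} + 3 Z$ ($v{\left(Z \right)} = -7 + \left(\left(Z^{2} + 3 Z\right) + 3\right) = -7 + \left(3 + Z^{2} + 3 Z\right) = -4 + Z^{2} + 3 Z$)
$N = 7$ ($N = 0 - \left(-1 - 6\right) = 0 - -7 = 0 + 7 = 7$)
$N v{\left(4 z{\left(6 \right)} \right)} = 7 \left(-4 + \left(4 \left(-4\right)\right)^{2} + 3 \cdot 4 \left(-4\right)\right) = 7 \left(-4 + \left(-16\right)^{2} + 3 \left(-16\right)\right) = 7 \left(-4 + 256 - 48\right) = 7 \cdot 204 = 1428$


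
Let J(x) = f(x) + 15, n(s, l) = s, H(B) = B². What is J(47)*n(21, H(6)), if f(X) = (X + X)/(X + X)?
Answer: 336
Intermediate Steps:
f(X) = 1 (f(X) = (2*X)/((2*X)) = (2*X)*(1/(2*X)) = 1)
J(x) = 16 (J(x) = 1 + 15 = 16)
J(47)*n(21, H(6)) = 16*21 = 336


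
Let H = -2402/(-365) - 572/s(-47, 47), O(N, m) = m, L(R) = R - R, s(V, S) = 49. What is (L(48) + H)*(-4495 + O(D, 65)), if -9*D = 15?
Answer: 80698652/3577 ≈ 22560.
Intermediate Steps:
D = -5/3 (D = -1/9*15 = -5/3 ≈ -1.6667)
L(R) = 0
H = -91082/17885 (H = -2402/(-365) - 572/49 = -2402*(-1/365) - 572*1/49 = 2402/365 - 572/49 = -91082/17885 ≈ -5.0926)
(L(48) + H)*(-4495 + O(D, 65)) = (0 - 91082/17885)*(-4495 + 65) = -91082/17885*(-4430) = 80698652/3577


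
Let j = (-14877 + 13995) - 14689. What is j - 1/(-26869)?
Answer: -418377198/26869 ≈ -15571.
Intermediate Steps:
j = -15571 (j = -882 - 14689 = -15571)
j - 1/(-26869) = -15571 - 1/(-26869) = -15571 - 1*(-1/26869) = -15571 + 1/26869 = -418377198/26869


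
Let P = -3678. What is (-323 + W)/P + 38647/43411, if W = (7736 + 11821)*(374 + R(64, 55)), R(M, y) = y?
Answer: -182030042132/79832829 ≈ -2280.1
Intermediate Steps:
W = 8389953 (W = (7736 + 11821)*(374 + 55) = 19557*429 = 8389953)
(-323 + W)/P + 38647/43411 = (-323 + 8389953)/(-3678) + 38647/43411 = 8389630*(-1/3678) + 38647*(1/43411) = -4194815/1839 + 38647/43411 = -182030042132/79832829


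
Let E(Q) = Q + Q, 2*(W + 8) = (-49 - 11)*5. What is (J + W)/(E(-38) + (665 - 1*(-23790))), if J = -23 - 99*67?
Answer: -6814/24379 ≈ -0.27950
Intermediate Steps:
W = -158 (W = -8 + ((-49 - 11)*5)/2 = -8 + (-60*5)/2 = -8 + (1/2)*(-300) = -8 - 150 = -158)
E(Q) = 2*Q
J = -6656 (J = -23 - 6633 = -6656)
(J + W)/(E(-38) + (665 - 1*(-23790))) = (-6656 - 158)/(2*(-38) + (665 - 1*(-23790))) = -6814/(-76 + (665 + 23790)) = -6814/(-76 + 24455) = -6814/24379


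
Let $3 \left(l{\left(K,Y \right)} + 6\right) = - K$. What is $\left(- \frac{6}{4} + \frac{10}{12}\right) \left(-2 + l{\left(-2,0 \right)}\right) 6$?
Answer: $\frac{88}{3} \approx 29.333$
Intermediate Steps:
$l{\left(K,Y \right)} = -6 - \frac{K}{3}$ ($l{\left(K,Y \right)} = -6 + \frac{\left(-1\right) K}{3} = -6 - \frac{K}{3}$)
$\left(- \frac{6}{4} + \frac{10}{12}\right) \left(-2 + l{\left(-2,0 \right)}\right) 6 = \left(- \frac{6}{4} + \frac{10}{12}\right) \left(-2 - \frac{16}{3}\right) 6 = \left(\left(-6\right) \frac{1}{4} + 10 \cdot \frac{1}{12}\right) \left(-2 + \left(-6 + \frac{2}{3}\right)\right) 6 = \left(- \frac{3}{2} + \frac{5}{6}\right) \left(-2 - \frac{16}{3}\right) 6 = \left(- \frac{2}{3}\right) \left(- \frac{22}{3}\right) 6 = \frac{44}{9} \cdot 6 = \frac{88}{3}$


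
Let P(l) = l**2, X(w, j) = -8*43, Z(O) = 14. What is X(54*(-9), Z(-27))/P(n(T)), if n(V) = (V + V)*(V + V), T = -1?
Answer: -43/2 ≈ -21.500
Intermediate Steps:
X(w, j) = -344
n(V) = 4*V**2 (n(V) = (2*V)*(2*V) = 4*V**2)
X(54*(-9), Z(-27))/P(n(T)) = -344/((4*(-1)**2)**2) = -344/((4*1)**2) = -344/(4**2) = -344/16 = -344*1/16 = -43/2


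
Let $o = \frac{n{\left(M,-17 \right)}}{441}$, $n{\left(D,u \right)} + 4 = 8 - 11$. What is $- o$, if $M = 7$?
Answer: $\frac{1}{63} \approx 0.015873$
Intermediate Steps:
$n{\left(D,u \right)} = -7$ ($n{\left(D,u \right)} = -4 + \left(8 - 11\right) = -4 - 3 = -7$)
$o = - \frac{1}{63}$ ($o = - \frac{7}{441} = \left(-7\right) \frac{1}{441} = - \frac{1}{63} \approx -0.015873$)
$- o = \left(-1\right) \left(- \frac{1}{63}\right) = \frac{1}{63}$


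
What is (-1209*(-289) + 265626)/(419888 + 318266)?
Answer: 615027/738154 ≈ 0.83320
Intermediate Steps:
(-1209*(-289) + 265626)/(419888 + 318266) = (349401 + 265626)/738154 = 615027*(1/738154) = 615027/738154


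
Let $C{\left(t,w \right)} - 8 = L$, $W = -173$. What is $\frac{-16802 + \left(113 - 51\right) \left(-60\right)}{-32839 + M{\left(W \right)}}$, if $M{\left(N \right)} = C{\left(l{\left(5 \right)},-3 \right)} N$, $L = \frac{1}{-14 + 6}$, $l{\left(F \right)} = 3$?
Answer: $\frac{164176}{273611} \approx 0.60003$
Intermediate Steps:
$L = - \frac{1}{8}$ ($L = \frac{1}{-8} = - \frac{1}{8} \approx -0.125$)
$C{\left(t,w \right)} = \frac{63}{8}$ ($C{\left(t,w \right)} = 8 - \frac{1}{8} = \frac{63}{8}$)
$M{\left(N \right)} = \frac{63 N}{8}$
$\frac{-16802 + \left(113 - 51\right) \left(-60\right)}{-32839 + M{\left(W \right)}} = \frac{-16802 + \left(113 - 51\right) \left(-60\right)}{-32839 + \frac{63}{8} \left(-173\right)} = \frac{-16802 + 62 \left(-60\right)}{-32839 - \frac{10899}{8}} = \frac{-16802 - 3720}{- \frac{273611}{8}} = \left(-20522\right) \left(- \frac{8}{273611}\right) = \frac{164176}{273611}$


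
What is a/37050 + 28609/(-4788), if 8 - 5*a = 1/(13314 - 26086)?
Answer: -42411514219/7098039000 ≈ -5.9751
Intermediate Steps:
a = 102177/63860 (a = 8/5 - 1/(5*(13314 - 26086)) = 8/5 - 1/5/(-12772) = 8/5 - 1/5*(-1/12772) = 8/5 + 1/63860 = 102177/63860 ≈ 1.6000)
a/37050 + 28609/(-4788) = (102177/63860)/37050 + 28609/(-4788) = (102177/63860)*(1/37050) + 28609*(-1/4788) = 34059/788671000 - 4087/684 = -42411514219/7098039000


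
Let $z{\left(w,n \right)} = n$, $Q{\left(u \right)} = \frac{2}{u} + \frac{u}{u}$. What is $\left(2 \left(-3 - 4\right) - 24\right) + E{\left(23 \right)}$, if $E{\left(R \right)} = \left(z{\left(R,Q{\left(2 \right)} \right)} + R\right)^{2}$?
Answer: $587$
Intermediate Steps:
$Q{\left(u \right)} = 1 + \frac{2}{u}$ ($Q{\left(u \right)} = \frac{2}{u} + 1 = 1 + \frac{2}{u}$)
$E{\left(R \right)} = \left(2 + R\right)^{2}$ ($E{\left(R \right)} = \left(\frac{2 + 2}{2} + R\right)^{2} = \left(\frac{1}{2} \cdot 4 + R\right)^{2} = \left(2 + R\right)^{2}$)
$\left(2 \left(-3 - 4\right) - 24\right) + E{\left(23 \right)} = \left(2 \left(-3 - 4\right) - 24\right) + \left(2 + 23\right)^{2} = \left(2 \left(-7\right) - 24\right) + 25^{2} = \left(-14 - 24\right) + 625 = -38 + 625 = 587$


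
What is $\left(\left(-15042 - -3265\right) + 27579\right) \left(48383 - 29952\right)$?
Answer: $291246662$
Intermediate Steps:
$\left(\left(-15042 - -3265\right) + 27579\right) \left(48383 - 29952\right) = \left(\left(-15042 + 3265\right) + 27579\right) 18431 = \left(-11777 + 27579\right) 18431 = 15802 \cdot 18431 = 291246662$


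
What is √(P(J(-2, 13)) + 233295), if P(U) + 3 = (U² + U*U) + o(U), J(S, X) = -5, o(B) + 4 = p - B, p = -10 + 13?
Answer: √233346 ≈ 483.06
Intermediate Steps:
p = 3
o(B) = -1 - B (o(B) = -4 + (3 - B) = -1 - B)
P(U) = -4 - U + 2*U² (P(U) = -3 + ((U² + U*U) + (-1 - U)) = -3 + ((U² + U²) + (-1 - U)) = -3 + (2*U² + (-1 - U)) = -3 + (-1 - U + 2*U²) = -4 - U + 2*U²)
√(P(J(-2, 13)) + 233295) = √((-4 - 1*(-5) + 2*(-5)²) + 233295) = √((-4 + 5 + 2*25) + 233295) = √((-4 + 5 + 50) + 233295) = √(51 + 233295) = √233346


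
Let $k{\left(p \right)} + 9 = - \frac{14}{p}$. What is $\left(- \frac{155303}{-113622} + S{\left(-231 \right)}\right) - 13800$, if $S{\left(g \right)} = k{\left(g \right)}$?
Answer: $- \frac{17257284097}{1249842} \approx -13808.0$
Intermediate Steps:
$k{\left(p \right)} = -9 - \frac{14}{p}$
$S{\left(g \right)} = -9 - \frac{14}{g}$
$\left(- \frac{155303}{-113622} + S{\left(-231 \right)}\right) - 13800 = \left(- \frac{155303}{-113622} - \left(9 + \frac{14}{-231}\right)\right) - 13800 = \left(\left(-155303\right) \left(- \frac{1}{113622}\right) - \frac{295}{33}\right) - 13800 = \left(\frac{155303}{113622} + \left(-9 + \frac{2}{33}\right)\right) - 13800 = \left(\frac{155303}{113622} - \frac{295}{33}\right) - 13800 = - \frac{9464497}{1249842} - 13800 = - \frac{17257284097}{1249842}$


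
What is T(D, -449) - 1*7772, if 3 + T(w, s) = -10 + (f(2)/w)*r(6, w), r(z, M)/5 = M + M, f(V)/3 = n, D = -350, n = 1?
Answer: -7755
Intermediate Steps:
f(V) = 3 (f(V) = 3*1 = 3)
r(z, M) = 10*M (r(z, M) = 5*(M + M) = 5*(2*M) = 10*M)
T(w, s) = 17 (T(w, s) = -3 + (-10 + (3/w)*(10*w)) = -3 + (-10 + 30) = -3 + 20 = 17)
T(D, -449) - 1*7772 = 17 - 1*7772 = 17 - 7772 = -7755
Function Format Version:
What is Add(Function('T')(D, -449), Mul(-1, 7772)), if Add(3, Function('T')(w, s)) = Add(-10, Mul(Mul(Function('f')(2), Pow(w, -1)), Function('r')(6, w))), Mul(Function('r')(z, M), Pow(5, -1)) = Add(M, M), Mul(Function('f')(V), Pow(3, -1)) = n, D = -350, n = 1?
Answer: -7755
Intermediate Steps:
Function('f')(V) = 3 (Function('f')(V) = Mul(3, 1) = 3)
Function('r')(z, M) = Mul(10, M) (Function('r')(z, M) = Mul(5, Add(M, M)) = Mul(5, Mul(2, M)) = Mul(10, M))
Function('T')(w, s) = 17 (Function('T')(w, s) = Add(-3, Add(-10, Mul(Mul(3, Pow(w, -1)), Mul(10, w)))) = Add(-3, Add(-10, 30)) = Add(-3, 20) = 17)
Add(Function('T')(D, -449), Mul(-1, 7772)) = Add(17, Mul(-1, 7772)) = Add(17, -7772) = -7755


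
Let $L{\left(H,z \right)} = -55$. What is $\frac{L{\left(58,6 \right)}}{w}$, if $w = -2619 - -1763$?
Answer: $\frac{55}{856} \approx 0.064252$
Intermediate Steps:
$w = -856$ ($w = -2619 + 1763 = -856$)
$\frac{L{\left(58,6 \right)}}{w} = - \frac{55}{-856} = \left(-55\right) \left(- \frac{1}{856}\right) = \frac{55}{856}$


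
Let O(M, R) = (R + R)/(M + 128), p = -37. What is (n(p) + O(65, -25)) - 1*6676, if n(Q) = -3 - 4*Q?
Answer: -1260533/193 ≈ -6531.3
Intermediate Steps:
O(M, R) = 2*R/(128 + M) (O(M, R) = (2*R)/(128 + M) = 2*R/(128 + M))
(n(p) + O(65, -25)) - 1*6676 = ((-3 - 4*(-37)) + 2*(-25)/(128 + 65)) - 1*6676 = ((-3 + 148) + 2*(-25)/193) - 6676 = (145 + 2*(-25)*(1/193)) - 6676 = (145 - 50/193) - 6676 = 27935/193 - 6676 = -1260533/193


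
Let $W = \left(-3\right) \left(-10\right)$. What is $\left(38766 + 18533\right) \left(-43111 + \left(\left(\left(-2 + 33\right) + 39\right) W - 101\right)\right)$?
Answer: $-2355676488$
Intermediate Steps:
$W = 30$
$\left(38766 + 18533\right) \left(-43111 + \left(\left(\left(-2 + 33\right) + 39\right) W - 101\right)\right) = \left(38766 + 18533\right) \left(-43111 - \left(101 - \left(\left(-2 + 33\right) + 39\right) 30\right)\right) = 57299 \left(-43111 - \left(101 - \left(31 + 39\right) 30\right)\right) = 57299 \left(-43111 + \left(70 \cdot 30 - 101\right)\right) = 57299 \left(-43111 + \left(2100 - 101\right)\right) = 57299 \left(-43111 + 1999\right) = 57299 \left(-41112\right) = -2355676488$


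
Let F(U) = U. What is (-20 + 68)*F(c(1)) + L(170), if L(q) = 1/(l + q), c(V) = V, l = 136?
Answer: 14689/306 ≈ 48.003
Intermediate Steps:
L(q) = 1/(136 + q)
(-20 + 68)*F(c(1)) + L(170) = (-20 + 68)*1 + 1/(136 + 170) = 48*1 + 1/306 = 48 + 1/306 = 14689/306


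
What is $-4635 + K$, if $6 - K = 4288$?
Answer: $-8917$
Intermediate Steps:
$K = -4282$ ($K = 6 - 4288 = -4282$)
$-4635 + K = -4635 - 4282 = -8917$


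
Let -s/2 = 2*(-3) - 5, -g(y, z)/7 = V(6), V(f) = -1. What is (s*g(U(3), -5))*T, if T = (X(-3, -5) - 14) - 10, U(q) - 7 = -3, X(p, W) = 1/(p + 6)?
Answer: -10934/3 ≈ -3644.7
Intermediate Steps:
X(p, W) = 1/(6 + p)
U(q) = 4 (U(q) = 7 - 3 = 4)
g(y, z) = 7 (g(y, z) = -7*(-1) = 7)
s = 22 (s = -2*(2*(-3) - 5) = -2*(-6 - 5) = -2*(-11) = 22)
T = -71/3 (T = (1/(6 - 3) - 14) - 10 = (1/3 - 14) - 10 = (⅓ - 14) - 10 = -41/3 - 10 = -71/3 ≈ -23.667)
(s*g(U(3), -5))*T = (22*7)*(-71/3) = 154*(-71/3) = -10934/3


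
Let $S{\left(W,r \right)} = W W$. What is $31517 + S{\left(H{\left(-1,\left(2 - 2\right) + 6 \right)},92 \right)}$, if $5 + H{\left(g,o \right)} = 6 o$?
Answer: $32478$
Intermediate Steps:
$H{\left(g,o \right)} = -5 + 6 o$
$S{\left(W,r \right)} = W^{2}$
$31517 + S{\left(H{\left(-1,\left(2 - 2\right) + 6 \right)},92 \right)} = 31517 + \left(-5 + 6 \left(\left(2 - 2\right) + 6\right)\right)^{2} = 31517 + \left(-5 + 6 \left(0 + 6\right)\right)^{2} = 31517 + \left(-5 + 6 \cdot 6\right)^{2} = 31517 + \left(-5 + 36\right)^{2} = 31517 + 31^{2} = 31517 + 961 = 32478$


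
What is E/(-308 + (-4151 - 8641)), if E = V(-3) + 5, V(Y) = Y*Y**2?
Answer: 11/6550 ≈ 0.0016794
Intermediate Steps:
V(Y) = Y**3
E = -22 (E = (-3)**3 + 5 = -27 + 5 = -22)
E/(-308 + (-4151 - 8641)) = -22/(-308 + (-4151 - 8641)) = -22/(-308 - 12792) = -22/(-13100) = -22*(-1/13100) = 11/6550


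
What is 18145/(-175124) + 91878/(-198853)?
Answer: -19698230557/34823932772 ≈ -0.56565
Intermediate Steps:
18145/(-175124) + 91878/(-198853) = 18145*(-1/175124) + 91878*(-1/198853) = -18145/175124 - 91878/198853 = -19698230557/34823932772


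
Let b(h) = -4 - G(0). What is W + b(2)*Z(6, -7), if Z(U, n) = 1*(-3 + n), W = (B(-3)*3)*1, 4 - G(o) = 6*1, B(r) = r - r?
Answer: 20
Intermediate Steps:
B(r) = 0
G(o) = -2 (G(o) = 4 - 6 = -2)
W = 0 (W = (0*3)*1 = 0*1 = 0)
Z(U, n) = -3 + n
b(h) = -2 (b(h) = -4 - 1*(-2) = -4 + 2 = -2)
W + b(2)*Z(6, -7) = 0 - 2*(-3 - 7) = 0 - 2*(-10) = 0 + 20 = 20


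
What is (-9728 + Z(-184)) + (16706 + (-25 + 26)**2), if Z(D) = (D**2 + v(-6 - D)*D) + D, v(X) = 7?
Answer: 39363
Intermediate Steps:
Z(D) = D**2 + 8*D (Z(D) = (D**2 + 7*D) + D = D**2 + 8*D)
(-9728 + Z(-184)) + (16706 + (-25 + 26)**2) = (-9728 - 184*(8 - 184)) + (16706 + (-25 + 26)**2) = (-9728 - 184*(-176)) + (16706 + 1**2) = (-9728 + 32384) + (16706 + 1) = 22656 + 16707 = 39363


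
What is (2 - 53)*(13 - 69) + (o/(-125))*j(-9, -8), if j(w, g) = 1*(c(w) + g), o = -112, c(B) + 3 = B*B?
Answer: 72968/25 ≈ 2918.7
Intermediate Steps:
c(B) = -3 + B**2 (c(B) = -3 + B*B = -3 + B**2)
j(w, g) = -3 + g + w**2 (j(w, g) = 1*((-3 + w**2) + g) = 1*(-3 + g + w**2) = -3 + g + w**2)
(2 - 53)*(13 - 69) + (o/(-125))*j(-9, -8) = (2 - 53)*(13 - 69) + (-112/(-125))*(-3 - 8 + (-9)**2) = -51*(-56) + (-112*(-1/125))*(-3 - 8 + 81) = 2856 + (112/125)*70 = 2856 + 1568/25 = 72968/25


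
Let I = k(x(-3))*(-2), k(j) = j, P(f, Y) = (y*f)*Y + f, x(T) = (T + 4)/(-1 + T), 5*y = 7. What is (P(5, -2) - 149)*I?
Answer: -79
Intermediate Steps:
y = 7/5 (y = (⅕)*7 = 7/5 ≈ 1.4000)
x(T) = (4 + T)/(-1 + T)
P(f, Y) = f + 7*Y*f/5 (P(f, Y) = (7*f/5)*Y + f = 7*Y*f/5 + f = f + 7*Y*f/5)
I = ½ (I = ((4 - 3)/(-1 - 3))*(-2) = (1/(-4))*(-2) = -¼*1*(-2) = -¼*(-2) = ½ ≈ 0.50000)
(P(5, -2) - 149)*I = ((⅕)*5*(5 + 7*(-2)) - 149)*(½) = ((⅕)*5*(5 - 14) - 149)*(½) = ((⅕)*5*(-9) - 149)*(½) = (-9 - 149)*(½) = -158*½ = -79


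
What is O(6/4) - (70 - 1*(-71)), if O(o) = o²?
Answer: -555/4 ≈ -138.75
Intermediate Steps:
O(6/4) - (70 - 1*(-71)) = (6/4)² - (70 - 1*(-71)) = ((¼)*6)² - (70 + 71) = (3/2)² - 1*141 = 9/4 - 141 = -555/4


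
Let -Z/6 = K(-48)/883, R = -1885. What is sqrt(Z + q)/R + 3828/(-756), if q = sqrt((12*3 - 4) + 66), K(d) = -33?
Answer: -319/63 - sqrt(174834 + 5457823*sqrt(2))/1664455 ≈ -5.0652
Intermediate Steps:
Z = 198/883 (Z = -(-198)/883 = -6*(-33/883) = 198/883 ≈ 0.22424)
q = 7*sqrt(2) (q = sqrt((36 - 4) + 66) = sqrt(32 + 66) = sqrt(98) = 7*sqrt(2) ≈ 9.8995)
sqrt(Z + q)/R + 3828/(-756) = sqrt(198/883 + 7*sqrt(2))/(-1885) + 3828/(-756) = sqrt(198/883 + 7*sqrt(2))*(-1/1885) + 3828*(-1/756) = -sqrt(198/883 + 7*sqrt(2))/1885 - 319/63 = -319/63 - sqrt(198/883 + 7*sqrt(2))/1885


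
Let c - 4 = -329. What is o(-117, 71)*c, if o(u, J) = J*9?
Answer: -207675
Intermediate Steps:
c = -325 (c = 4 - 329 = -325)
o(u, J) = 9*J
o(-117, 71)*c = (9*71)*(-325) = 639*(-325) = -207675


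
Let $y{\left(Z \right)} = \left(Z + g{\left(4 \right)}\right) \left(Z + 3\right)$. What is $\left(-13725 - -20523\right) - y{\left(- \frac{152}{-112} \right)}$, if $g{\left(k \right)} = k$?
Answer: $\frac{1327833}{196} \approx 6774.7$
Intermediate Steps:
$y{\left(Z \right)} = \left(3 + Z\right) \left(4 + Z\right)$ ($y{\left(Z \right)} = \left(Z + 4\right) \left(Z + 3\right) = \left(4 + Z\right) \left(3 + Z\right) = \left(3 + Z\right) \left(4 + Z\right)$)
$\left(-13725 - -20523\right) - y{\left(- \frac{152}{-112} \right)} = \left(-13725 - -20523\right) - \left(12 + \left(- \frac{152}{-112}\right)^{2} + 7 \left(- \frac{152}{-112}\right)\right) = \left(-13725 + 20523\right) - \left(12 + \left(\left(-152\right) \left(- \frac{1}{112}\right)\right)^{2} + 7 \left(\left(-152\right) \left(- \frac{1}{112}\right)\right)\right) = 6798 - \left(12 + \left(\frac{19}{14}\right)^{2} + 7 \cdot \frac{19}{14}\right) = 6798 - \left(12 + \frac{361}{196} + \frac{19}{2}\right) = 6798 - \frac{4575}{196} = \frac{1327833}{196}$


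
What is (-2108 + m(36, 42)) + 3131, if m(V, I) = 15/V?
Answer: 12281/12 ≈ 1023.4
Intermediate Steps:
(-2108 + m(36, 42)) + 3131 = (-2108 + 15/36) + 3131 = (-2108 + 15*(1/36)) + 3131 = (-2108 + 5/12) + 3131 = -25291/12 + 3131 = 12281/12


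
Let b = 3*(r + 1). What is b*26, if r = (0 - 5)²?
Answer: 2028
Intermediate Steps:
r = 25 (r = (-5)² = 25)
b = 78 (b = 3*(25 + 1) = 3*26 = 78)
b*26 = 78*26 = 2028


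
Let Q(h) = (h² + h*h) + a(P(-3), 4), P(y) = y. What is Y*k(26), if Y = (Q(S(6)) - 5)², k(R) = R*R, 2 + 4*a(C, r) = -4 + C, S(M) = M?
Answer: 11336689/4 ≈ 2.8342e+6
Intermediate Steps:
a(C, r) = -3/2 + C/4 (a(C, r) = -½ + (-4 + C)/4 = -½ + (-1 + C/4) = -3/2 + C/4)
Q(h) = -9/4 + 2*h² (Q(h) = (h² + h*h) + (-3/2 + (¼)*(-3)) = (h² + h²) + (-3/2 - ¾) = 2*h² - 9/4 = -9/4 + 2*h²)
k(R) = R²
Y = 67081/16 (Y = ((-9/4 + 2*6²) - 5)² = ((-9/4 + 2*36) - 5)² = ((-9/4 + 72) - 5)² = (279/4 - 5)² = (259/4)² = 67081/16 ≈ 4192.6)
Y*k(26) = (67081/16)*26² = (67081/16)*676 = 11336689/4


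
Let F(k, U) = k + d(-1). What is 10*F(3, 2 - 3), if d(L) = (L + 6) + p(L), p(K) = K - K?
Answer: 80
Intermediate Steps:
p(K) = 0
d(L) = 6 + L (d(L) = (L + 6) + 0 = (6 + L) + 0 = 6 + L)
F(k, U) = 5 + k (F(k, U) = k + (6 - 1) = k + 5 = 5 + k)
10*F(3, 2 - 3) = 10*(5 + 3) = 10*8 = 80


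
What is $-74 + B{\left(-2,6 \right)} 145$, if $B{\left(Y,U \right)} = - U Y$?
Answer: $1666$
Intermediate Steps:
$B{\left(Y,U \right)} = - U Y$
$-74 + B{\left(-2,6 \right)} 145 = -74 + \left(-1\right) 6 \left(-2\right) 145 = -74 + 12 \cdot 145 = -74 + 1740 = 1666$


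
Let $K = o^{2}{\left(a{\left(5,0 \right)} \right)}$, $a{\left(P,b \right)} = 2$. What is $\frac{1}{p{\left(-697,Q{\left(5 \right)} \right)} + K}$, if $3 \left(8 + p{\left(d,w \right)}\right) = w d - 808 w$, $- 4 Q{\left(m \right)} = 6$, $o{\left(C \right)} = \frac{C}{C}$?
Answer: $\frac{2}{1491} \approx 0.0013414$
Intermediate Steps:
$o{\left(C \right)} = 1$
$K = 1$ ($K = 1^{2} = 1$)
$Q{\left(m \right)} = - \frac{3}{2}$ ($Q{\left(m \right)} = \left(- \frac{1}{4}\right) 6 = - \frac{3}{2}$)
$p{\left(d,w \right)} = -8 - \frac{808 w}{3} + \frac{d w}{3}$ ($p{\left(d,w \right)} = -8 + \frac{w d - 808 w}{3} = -8 + \frac{d w - 808 w}{3} = -8 + \frac{- 808 w + d w}{3} = -8 + \left(- \frac{808 w}{3} + \frac{d w}{3}\right) = -8 - \frac{808 w}{3} + \frac{d w}{3}$)
$\frac{1}{p{\left(-697,Q{\left(5 \right)} \right)} + K} = \frac{1}{\left(-8 - -404 + \frac{1}{3} \left(-697\right) \left(- \frac{3}{2}\right)\right) + 1} = \frac{1}{\left(-8 + 404 + \frac{697}{2}\right) + 1} = \frac{1}{\frac{1489}{2} + 1} = \frac{1}{\frac{1491}{2}} = \frac{2}{1491}$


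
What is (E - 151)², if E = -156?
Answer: 94249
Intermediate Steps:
(E - 151)² = (-156 - 151)² = (-307)² = 94249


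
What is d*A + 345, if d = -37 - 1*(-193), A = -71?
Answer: -10731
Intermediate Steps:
d = 156 (d = -37 + 193 = 156)
d*A + 345 = 156*(-71) + 345 = -11076 + 345 = -10731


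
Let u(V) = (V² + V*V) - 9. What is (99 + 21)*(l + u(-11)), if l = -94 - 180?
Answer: -4920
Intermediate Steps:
l = -274
u(V) = -9 + 2*V² (u(V) = (V² + V²) - 9 = 2*V² - 9 = -9 + 2*V²)
(99 + 21)*(l + u(-11)) = (99 + 21)*(-274 + (-9 + 2*(-11)²)) = 120*(-274 + (-9 + 2*121)) = 120*(-274 + (-9 + 242)) = 120*(-274 + 233) = 120*(-41) = -4920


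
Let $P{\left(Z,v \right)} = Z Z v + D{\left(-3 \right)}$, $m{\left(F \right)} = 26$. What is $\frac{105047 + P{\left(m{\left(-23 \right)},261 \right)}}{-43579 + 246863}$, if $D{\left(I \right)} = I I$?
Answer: $\frac{70373}{50821} \approx 1.3847$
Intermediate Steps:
$D{\left(I \right)} = I^{2}$
$P{\left(Z,v \right)} = 9 + v Z^{2}$ ($P{\left(Z,v \right)} = Z Z v + \left(-3\right)^{2} = Z^{2} v + 9 = v Z^{2} + 9 = 9 + v Z^{2}$)
$\frac{105047 + P{\left(m{\left(-23 \right)},261 \right)}}{-43579 + 246863} = \frac{105047 + \left(9 + 261 \cdot 26^{2}\right)}{-43579 + 246863} = \frac{105047 + \left(9 + 261 \cdot 676\right)}{203284} = \left(105047 + \left(9 + 176436\right)\right) \frac{1}{203284} = \left(105047 + 176445\right) \frac{1}{203284} = 281492 \cdot \frac{1}{203284} = \frac{70373}{50821}$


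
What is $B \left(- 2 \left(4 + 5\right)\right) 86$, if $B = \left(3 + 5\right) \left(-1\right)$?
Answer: $12384$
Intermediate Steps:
$B = -8$ ($B = 8 \left(-1\right) = -8$)
$B \left(- 2 \left(4 + 5\right)\right) 86 = - 8 \left(- 2 \left(4 + 5\right)\right) 86 = - 8 \left(\left(-2\right) 9\right) 86 = \left(-8\right) \left(-18\right) 86 = 144 \cdot 86 = 12384$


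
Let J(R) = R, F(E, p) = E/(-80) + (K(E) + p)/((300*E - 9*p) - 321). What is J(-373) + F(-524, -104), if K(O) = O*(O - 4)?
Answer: -46125713/125268 ≈ -368.22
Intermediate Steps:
K(O) = O*(-4 + O)
F(E, p) = -E/80 + (p + E*(-4 + E))/(-321 - 9*p + 300*E) (F(E, p) = E/(-80) + (E*(-4 + E) + p)/((300*E - 9*p) - 321) = E*(-1/80) + (p + E*(-4 + E))/((-9*p + 300*E) - 321) = -E/80 + (p + E*(-4 + E))/(-321 - 9*p + 300*E))
J(-373) + F(-524, -104) = -373 + (-1*(-524) - 80*(-104) + 220*(-524)**2 - 9*(-524)*(-104))/(240*(107 - 100*(-524) + 3*(-104))) = -373 + (524 + 8320 + 220*274576 - 490464)/(240*(107 + 52400 - 312)) = -373 + (1/240)*(524 + 8320 + 60406720 - 490464)/52195 = -373 + (1/240)*(1/52195)*59925100 = -373 + 599251/125268 = -46125713/125268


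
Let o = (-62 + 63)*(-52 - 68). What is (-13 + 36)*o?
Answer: -2760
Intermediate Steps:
o = -120 (o = 1*(-120) = -120)
(-13 + 36)*o = (-13 + 36)*(-120) = 23*(-120) = -2760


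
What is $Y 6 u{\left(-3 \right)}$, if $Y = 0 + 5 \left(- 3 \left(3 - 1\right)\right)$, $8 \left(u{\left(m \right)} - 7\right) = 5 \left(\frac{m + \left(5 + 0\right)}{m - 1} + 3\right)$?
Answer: $- \frac{6165}{4} \approx -1541.3$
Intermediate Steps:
$u{\left(m \right)} = \frac{71}{8} + \frac{5 \left(5 + m\right)}{8 \left(-1 + m\right)}$ ($u{\left(m \right)} = 7 + \frac{5 \left(\frac{m + \left(5 + 0\right)}{m - 1} + 3\right)}{8} = 7 + \frac{5 \left(\frac{m + 5}{-1 + m} + 3\right)}{8} = 7 + \frac{5 \left(\frac{5 + m}{-1 + m} + 3\right)}{8} = 7 + \frac{5 \left(3 + \frac{5 + m}{-1 + m}\right)}{8} = 7 + \frac{15 + \frac{5 \left(5 + m\right)}{-1 + m}}{8} = 7 + \left(\frac{15}{8} + \frac{5 \left(5 + m\right)}{8 \left(-1 + m\right)}\right) = \frac{71}{8} + \frac{5 \left(5 + m\right)}{8 \left(-1 + m\right)}$)
$Y = -30$ ($Y = 0 + 5 \left(\left(-3\right) 2\right) = 0 + 5 \left(-6\right) = 0 - 30 = -30$)
$Y 6 u{\left(-3 \right)} = \left(-30\right) 6 \frac{-23 + 38 \left(-3\right)}{4 \left(-1 - 3\right)} = - 180 \frac{-23 - 114}{4 \left(-4\right)} = - 180 \cdot \frac{1}{4} \left(- \frac{1}{4}\right) \left(-137\right) = \left(-180\right) \frac{137}{16} = - \frac{6165}{4}$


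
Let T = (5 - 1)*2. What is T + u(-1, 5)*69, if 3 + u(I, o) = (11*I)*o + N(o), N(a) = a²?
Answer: -2269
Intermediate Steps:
u(I, o) = -3 + o² + 11*I*o (u(I, o) = -3 + ((11*I)*o + o²) = -3 + (11*I*o + o²) = -3 + (o² + 11*I*o) = -3 + o² + 11*I*o)
T = 8 (T = 4*2 = 8)
T + u(-1, 5)*69 = 8 + (-3 + 5² + 11*(-1)*5)*69 = 8 + (-3 + 25 - 55)*69 = 8 - 33*69 = 8 - 2277 = -2269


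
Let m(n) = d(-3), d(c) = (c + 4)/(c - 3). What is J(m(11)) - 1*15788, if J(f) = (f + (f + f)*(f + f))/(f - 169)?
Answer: -48074459/3045 ≈ -15788.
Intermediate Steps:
d(c) = (4 + c)/(-3 + c)
m(n) = -⅙ (m(n) = (4 - 3)/(-3 - 3) = 1/(-6) = -⅙*1 = -⅙)
J(f) = (f + 4*f²)/(-169 + f) (J(f) = (f + (2*f)*(2*f))/(-169 + f) = (f + 4*f²)/(-169 + f))
J(m(11)) - 1*15788 = -(1 + 4*(-⅙))/(6*(-169 - ⅙)) - 1*15788 = -(1 - ⅔)/(6*(-1015/6)) - 15788 = -⅙*(-6/1015)*⅓ - 15788 = 1/3045 - 15788 = -48074459/3045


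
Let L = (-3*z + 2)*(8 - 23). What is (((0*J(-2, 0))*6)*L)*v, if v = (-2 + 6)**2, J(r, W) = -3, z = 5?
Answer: 0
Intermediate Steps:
v = 16 (v = 4**2 = 16)
L = 195 (L = (-3*5 + 2)*(8 - 23) = (-15 + 2)*(-15) = -13*(-15) = 195)
(((0*J(-2, 0))*6)*L)*v = (((0*(-3))*6)*195)*16 = ((0*6)*195)*16 = (0*195)*16 = 0*16 = 0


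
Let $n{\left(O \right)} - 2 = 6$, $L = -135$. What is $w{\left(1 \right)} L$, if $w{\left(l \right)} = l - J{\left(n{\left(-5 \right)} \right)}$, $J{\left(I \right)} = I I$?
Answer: $8505$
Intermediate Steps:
$n{\left(O \right)} = 8$ ($n{\left(O \right)} = 2 + 6 = 8$)
$J{\left(I \right)} = I^{2}$
$w{\left(l \right)} = -64 + l$ ($w{\left(l \right)} = l - 8^{2} = l - 64 = -64 + l$)
$w{\left(1 \right)} L = \left(-64 + 1\right) \left(-135\right) = \left(-63\right) \left(-135\right) = 8505$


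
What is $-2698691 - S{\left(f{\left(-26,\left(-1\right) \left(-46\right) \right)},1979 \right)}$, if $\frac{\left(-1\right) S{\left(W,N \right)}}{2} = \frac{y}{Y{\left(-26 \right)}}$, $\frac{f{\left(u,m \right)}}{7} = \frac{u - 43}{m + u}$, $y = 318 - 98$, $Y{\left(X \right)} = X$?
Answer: $- \frac{35083203}{13} \approx -2.6987 \cdot 10^{6}$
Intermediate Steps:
$y = 220$
$f{\left(u,m \right)} = \frac{7 \left(-43 + u\right)}{m + u}$ ($f{\left(u,m \right)} = 7 \frac{u - 43}{m + u} = 7 \frac{-43 + u}{m + u} = \frac{7 \left(-43 + u\right)}{m + u}$)
$S{\left(W,N \right)} = \frac{220}{13}$ ($S{\left(W,N \right)} = - 2 \frac{220}{-26} = - 2 \cdot 220 \left(- \frac{1}{26}\right) = \left(-2\right) \left(- \frac{110}{13}\right) = \frac{220}{13}$)
$-2698691 - S{\left(f{\left(-26,\left(-1\right) \left(-46\right) \right)},1979 \right)} = -2698691 - \frac{220}{13} = - \frac{35083203}{13}$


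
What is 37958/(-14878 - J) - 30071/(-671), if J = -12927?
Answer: 33198703/1309121 ≈ 25.360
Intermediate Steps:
37958/(-14878 - J) - 30071/(-671) = 37958/(-14878 - 1*(-12927)) - 30071/(-671) = 37958/(-14878 + 12927) - 30071*(-1/671) = 37958/(-1951) + 30071/671 = 37958*(-1/1951) + 30071/671 = -37958/1951 + 30071/671 = 33198703/1309121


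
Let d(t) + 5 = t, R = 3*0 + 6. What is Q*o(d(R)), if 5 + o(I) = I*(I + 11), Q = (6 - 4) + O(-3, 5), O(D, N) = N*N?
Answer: 189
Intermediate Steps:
O(D, N) = N²
R = 6 (R = 0 + 6 = 6)
d(t) = -5 + t
Q = 27 (Q = (6 - 4) + 5² = 2 + 25 = 27)
o(I) = -5 + I*(11 + I) (o(I) = -5 + I*(I + 11) = -5 + I*(11 + I))
Q*o(d(R)) = 27*(-5 + (-5 + 6)² + 11*(-5 + 6)) = 27*(-5 + 1² + 11*1) = 27*(-5 + 1 + 11) = 27*7 = 189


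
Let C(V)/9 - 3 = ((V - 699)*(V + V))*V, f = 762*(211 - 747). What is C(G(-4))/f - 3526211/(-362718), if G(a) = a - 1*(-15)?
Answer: 330621247153/24690939696 ≈ 13.390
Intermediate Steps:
G(a) = 15 + a (G(a) = a + 15 = 15 + a)
f = -408432 (f = 762*(-536) = -408432)
C(V) = 27 + 18*V**2*(-699 + V) (C(V) = 27 + 9*(((V - 699)*(V + V))*V) = 27 + 9*(((-699 + V)*(2*V))*V) = 27 + 9*((2*V*(-699 + V))*V) = 27 + 9*(2*V**2*(-699 + V)) = 27 + 18*V**2*(-699 + V))
C(G(-4))/f - 3526211/(-362718) = (27 - 12582*(15 - 4)**2 + 18*(15 - 4)**3)/(-408432) - 3526211/(-362718) = (27 - 12582*11**2 + 18*11**3)*(-1/408432) - 3526211*(-1/362718) = (27 - 12582*121 + 18*1331)*(-1/408432) + 3526211/362718 = (27 - 1522422 + 23958)*(-1/408432) + 3526211/362718 = -1498437*(-1/408432) + 3526211/362718 = 499479/136144 + 3526211/362718 = 330621247153/24690939696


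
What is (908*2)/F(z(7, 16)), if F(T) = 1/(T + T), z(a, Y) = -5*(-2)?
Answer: 36320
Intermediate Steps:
z(a, Y) = 10
F(T) = 1/(2*T)
(908*2)/F(z(7, 16)) = (908*2)/(((½)/10)) = 1816/(((½)*(⅒))) = 1816/(1/20) = 1816*20 = 36320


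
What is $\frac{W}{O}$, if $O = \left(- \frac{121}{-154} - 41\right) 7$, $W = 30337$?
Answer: $- \frac{60674}{563} \approx -107.77$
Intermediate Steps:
$O = - \frac{563}{2}$ ($O = \left(\left(-121\right) \left(- \frac{1}{154}\right) - 41\right) 7 = \left(\frac{11}{14} - 41\right) 7 = \left(- \frac{563}{14}\right) 7 = - \frac{563}{2} \approx -281.5$)
$\frac{W}{O} = \frac{30337}{- \frac{563}{2}} = 30337 \left(- \frac{2}{563}\right) = - \frac{60674}{563}$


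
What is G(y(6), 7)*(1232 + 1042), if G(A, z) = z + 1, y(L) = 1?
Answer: 18192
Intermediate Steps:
G(A, z) = 1 + z
G(y(6), 7)*(1232 + 1042) = (1 + 7)*(1232 + 1042) = 8*2274 = 18192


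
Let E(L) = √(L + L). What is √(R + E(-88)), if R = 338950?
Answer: √(338950 + 4*I*√11) ≈ 582.19 + 0.01*I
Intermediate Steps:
E(L) = √2*√L (E(L) = √(2*L) = √2*√L)
√(R + E(-88)) = √(338950 + √2*√(-88)) = √(338950 + √2*(2*I*√22)) = √(338950 + 4*I*√11)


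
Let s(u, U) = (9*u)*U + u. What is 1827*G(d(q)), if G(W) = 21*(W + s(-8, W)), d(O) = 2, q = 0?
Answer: -5755050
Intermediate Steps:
s(u, U) = u + 9*U*u (s(u, U) = 9*U*u + u = u + 9*U*u)
G(W) = -168 - 1491*W (G(W) = 21*(W - 8*(1 + 9*W)) = 21*(W + (-8 - 72*W)) = 21*(-8 - 71*W) = -168 - 1491*W)
1827*G(d(q)) = 1827*(-168 - 1491*2) = 1827*(-168 - 2982) = 1827*(-3150) = -5755050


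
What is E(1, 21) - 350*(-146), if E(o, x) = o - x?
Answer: 51080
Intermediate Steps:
E(1, 21) - 350*(-146) = (1 - 1*21) - 350*(-146) = (1 - 21) + 51100 = -20 + 51100 = 51080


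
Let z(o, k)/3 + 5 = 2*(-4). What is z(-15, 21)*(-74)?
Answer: 2886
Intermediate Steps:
z(o, k) = -39 (z(o, k) = -15 + 3*(2*(-4)) = -15 + 3*(-8) = -15 - 24 = -39)
z(-15, 21)*(-74) = -39*(-74) = 2886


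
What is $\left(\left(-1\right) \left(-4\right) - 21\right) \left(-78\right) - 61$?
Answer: $1265$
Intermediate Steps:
$\left(\left(-1\right) \left(-4\right) - 21\right) \left(-78\right) - 61 = \left(4 - 21\right) \left(-78\right) - 61 = \left(-17\right) \left(-78\right) - 61 = 1326 - 61 = 1265$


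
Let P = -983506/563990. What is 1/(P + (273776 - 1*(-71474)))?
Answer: 281995/97358281997 ≈ 2.8965e-6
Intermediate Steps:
P = -491753/281995 (P = -983506*1/563990 = -491753/281995 ≈ -1.7438)
1/(P + (273776 - 1*(-71474))) = 1/(-491753/281995 + (273776 - 1*(-71474))) = 1/(-491753/281995 + (273776 + 71474)) = 1/(-491753/281995 + 345250) = 1/(97358281997/281995) = 281995/97358281997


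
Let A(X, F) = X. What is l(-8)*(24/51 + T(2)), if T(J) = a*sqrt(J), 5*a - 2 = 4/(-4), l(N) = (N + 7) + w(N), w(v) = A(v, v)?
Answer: -72/17 - 9*sqrt(2)/5 ≈ -6.7809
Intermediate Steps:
w(v) = v
l(N) = 7 + 2*N (l(N) = (N + 7) + N = (7 + N) + N = 7 + 2*N)
a = 1/5 (a = 2/5 + (4/(-4))/5 = 2/5 + (4*(-1/4))/5 = 2/5 + (1/5)*(-1) = 2/5 - 1/5 = 1/5 ≈ 0.20000)
T(J) = sqrt(J)/5
l(-8)*(24/51 + T(2)) = (7 + 2*(-8))*(24/51 + sqrt(2)/5) = (7 - 16)*(24*(1/51) + sqrt(2)/5) = -9*(8/17 + sqrt(2)/5) = -72/17 - 9*sqrt(2)/5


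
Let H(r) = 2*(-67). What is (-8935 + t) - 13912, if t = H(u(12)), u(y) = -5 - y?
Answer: -22981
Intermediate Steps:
H(r) = -134
t = -134
(-8935 + t) - 13912 = (-8935 - 134) - 13912 = -9069 - 13912 = -22981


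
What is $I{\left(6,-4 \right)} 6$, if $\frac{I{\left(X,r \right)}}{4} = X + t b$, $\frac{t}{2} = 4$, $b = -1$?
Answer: $-48$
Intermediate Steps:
$t = 8$ ($t = 2 \cdot 4 = 8$)
$I{\left(X,r \right)} = -32 + 4 X$ ($I{\left(X,r \right)} = 4 \left(X + 8 \left(-1\right)\right) = 4 \left(X - 8\right) = 4 \left(-8 + X\right) = -32 + 4 X$)
$I{\left(6,-4 \right)} 6 = \left(-32 + 4 \cdot 6\right) 6 = \left(-32 + 24\right) 6 = \left(-8\right) 6 = -48$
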